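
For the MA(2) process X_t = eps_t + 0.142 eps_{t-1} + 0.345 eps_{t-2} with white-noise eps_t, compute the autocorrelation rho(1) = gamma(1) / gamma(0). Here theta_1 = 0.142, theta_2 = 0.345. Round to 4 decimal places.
\rho(1) = 0.1677

For an MA(q) process with theta_0 = 1, the autocovariance is
  gamma(k) = sigma^2 * sum_{i=0..q-k} theta_i * theta_{i+k},
and rho(k) = gamma(k) / gamma(0). Sigma^2 cancels.
  numerator   = (1)*(0.142) + (0.142)*(0.345) = 0.19099.
  denominator = (1)^2 + (0.142)^2 + (0.345)^2 = 1.139189.
  rho(1) = 0.19099 / 1.139189 = 0.1677.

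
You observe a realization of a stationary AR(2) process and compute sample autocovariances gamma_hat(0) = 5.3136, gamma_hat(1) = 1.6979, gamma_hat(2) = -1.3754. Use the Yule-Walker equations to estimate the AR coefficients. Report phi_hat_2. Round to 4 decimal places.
\hat\phi_{2} = -0.4020

The Yule-Walker equations for an AR(p) process read, in matrix form,
  Gamma_p phi = r_p,   with   (Gamma_p)_{ij} = gamma(|i - j|),
                       (r_p)_i = gamma(i),   i,j = 1..p.
Substitute the sample gammas (Toeplitz matrix and right-hand side of size 2):
  Gamma_p = [[5.3136, 1.6979], [1.6979, 5.3136]]
  r_p     = [1.6979, -1.3754]
Written out:
  5.3136 phi_1 + 1.6979 phi_2 = 1.6979
  1.6979 phi_1 + 5.3136 phi_2 = -1.3754
Solve by Cramer's rule:
  det = gamma(0)^2 - gamma(1)^2 = (5.3136)^2 - (1.6979)^2 = 28.23434496 - 2.88286441 = 25.35148055
  phi_hat_1 = [gamma(1) gamma(0) - gamma(1) gamma(2)] / det = [(1.6979)(5.3136) - (1.6979)(-1.3754)] / 25.35148055 = 11.3572531 / 25.35148055 = 0.448
  phi_hat_2 = [gamma(0) gamma(2) - gamma(1)^2] / det = [(5.3136)(-1.3754) - (1.6979)^2] / 25.35148055 = -10.19118985 / 25.35148055 = -0.402
So phi_hat = [0.4480, -0.4020].
Therefore phi_hat_2 = -0.4020.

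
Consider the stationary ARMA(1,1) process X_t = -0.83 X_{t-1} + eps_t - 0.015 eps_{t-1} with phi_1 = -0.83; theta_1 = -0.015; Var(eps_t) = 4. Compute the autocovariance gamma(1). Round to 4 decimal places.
\gamma(1) = -10.9999

Multiply the model equation by X_{t-k} and take expectations. With theta_0 = psi_0 = 1 and psi_j the MA(infinity) weights, this gives
  gamma(k) - sum_i phi_i gamma(k-i) = c_k,
  c_k = sigma^2 * sum_{j=k..q} theta_j psi_{j-k}   (c_k = 0 for k > q),
using gamma(-m) = gamma(m).
psi-weights needed (psi_j = theta_j + sum_i phi_i psi_{j-i}):
  psi_1 = theta_1 + phi_1 = -0.015 + (-0.83) = -0.845
Right-hand sides:
  c_0 = sigma^2 (1 + theta_1 psi_1) = 4 * (1 + (-0.015)(-0.845)) = 4 * 1.012675 = 4.0507
  c_1 = sigma^2 theta_1 = 4 * (-0.015) = -0.06
  c_2 = 0
Equations for k = 0 and k = 1 (AR order 1):
  gamma(0) = phi_1 gamma(1) + c_0
  gamma(1) = phi_1 gamma(0) + c_1
Substituting the second into the first: gamma(0) (1 - phi_1^2) = c_0 + phi_1 c_1, so
  gamma(0) = (c_0 + phi_1 c_1) / (1 - phi_1^2) = (4.0507 + (-0.83)(-0.06)) / (1 - (-0.83)^2) = 4.1005 / 0.3111 = 13.180649.
  gamma(1) = phi_1 gamma(0) + c_1 = (-0.83)(13.180649) + (-0.06) = -10.999939.
Therefore gamma(1) = -10.9999 (to 4 decimal places).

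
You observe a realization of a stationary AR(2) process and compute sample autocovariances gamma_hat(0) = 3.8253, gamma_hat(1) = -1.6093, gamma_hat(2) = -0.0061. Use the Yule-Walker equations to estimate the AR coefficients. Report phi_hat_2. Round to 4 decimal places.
\hat\phi_{2} = -0.2170

The Yule-Walker equations for an AR(p) process read, in matrix form,
  Gamma_p phi = r_p,   with   (Gamma_p)_{ij} = gamma(|i - j|),
                       (r_p)_i = gamma(i),   i,j = 1..p.
Substitute the sample gammas (Toeplitz matrix and right-hand side of size 2):
  Gamma_p = [[3.8253, -1.6093], [-1.6093, 3.8253]]
  r_p     = [-1.6093, -0.0061]
Written out:
  3.8253 phi_1 - 1.6093 phi_2 = -1.6093
  -1.6093 phi_1 + 3.8253 phi_2 = -0.0061
Solve by Cramer's rule:
  det = gamma(0)^2 - gamma(1)^2 = (3.8253)^2 - (-1.6093)^2 = 14.63292009 - 2.58984649 = 12.0430736
  phi_hat_1 = [gamma(1) gamma(0) - gamma(1) gamma(2)] / det = [(-1.6093)(3.8253) - (-1.6093)(-0.0061)] / 12.0430736 = -6.16587202 / 12.0430736 = -0.512
  phi_hat_2 = [gamma(0) gamma(2) - gamma(1)^2] / det = [(3.8253)(-0.0061) - (-1.6093)^2] / 12.0430736 = -2.61318082 / 12.0430736 = -0.217
So phi_hat = [-0.5120, -0.2170].
Therefore phi_hat_2 = -0.2170.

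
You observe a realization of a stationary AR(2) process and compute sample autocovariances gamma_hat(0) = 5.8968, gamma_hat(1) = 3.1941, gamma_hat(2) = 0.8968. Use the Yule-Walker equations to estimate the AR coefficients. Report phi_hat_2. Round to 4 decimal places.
\hat\phi_{2} = -0.2000

The Yule-Walker equations for an AR(p) process read, in matrix form,
  Gamma_p phi = r_p,   with   (Gamma_p)_{ij} = gamma(|i - j|),
                       (r_p)_i = gamma(i),   i,j = 1..p.
Substitute the sample gammas (Toeplitz matrix and right-hand side of size 2):
  Gamma_p = [[5.8968, 3.1941], [3.1941, 5.8968]]
  r_p     = [3.1941, 0.8968]
Written out:
  5.8968 phi_1 + 3.1941 phi_2 = 3.1941
  3.1941 phi_1 + 5.8968 phi_2 = 0.8968
Solve by Cramer's rule:
  det = gamma(0)^2 - gamma(1)^2 = (5.8968)^2 - (3.1941)^2 = 34.77225024 - 10.20227481 = 24.56997543
  phi_hat_1 = [gamma(1) gamma(0) - gamma(1) gamma(2)] / det = [(3.1941)(5.8968) - (3.1941)(0.8968)] / 24.56997543 = 15.9705 / 24.56997543 = 0.65
  phi_hat_2 = [gamma(0) gamma(2) - gamma(1)^2] / det = [(5.8968)(0.8968) - (3.1941)^2] / 24.56997543 = -4.91402457 / 24.56997543 = -0.2
So phi_hat = [0.6500, -0.2000].
Therefore phi_hat_2 = -0.2000.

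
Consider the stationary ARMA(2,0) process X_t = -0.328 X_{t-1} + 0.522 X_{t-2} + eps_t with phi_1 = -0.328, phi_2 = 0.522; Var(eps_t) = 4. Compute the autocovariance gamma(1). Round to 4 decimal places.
\gamma(1) = -7.1301

Multiply the model equation by X_{t-k} and take expectations. With theta_0 = psi_0 = 1 and psi_j the MA(infinity) weights, this gives
  gamma(k) - sum_i phi_i gamma(k-i) = c_k,
  c_k = sigma^2 * sum_{j=k..q} theta_j psi_{j-k}   (c_k = 0 for k > q),
using gamma(-m) = gamma(m).
Pure AR (q = 0): c_0 = sigma^2 = 4, c_k = 0 for k >= 1.
Equations for k = 0, 1, 2 (AR order 2, c_2 = 0):
  (E0) gamma(0) = phi_1 gamma(1) + phi_2 gamma(2) + c_0
  (E1) gamma(1) = phi_1 gamma(0) + phi_2 gamma(1) + c_1
  (E2) gamma(2) = phi_1 gamma(1) + phi_2 gamma(0)
From (E1): gamma(1) = A gamma(0) + B with
  A = phi_1 / (1 - phi_2) = -0.328 / 0.478 = -0.686192,   B = c_1 / (1 - phi_2) = 0 / 0.478 = 0.
Insert (E2) into (E0): gamma(0) (1 - phi_2^2) = phi_1 (1 + phi_2) gamma(1) + c_0.
  phi_1 (1 + phi_2) = (-0.328)(1.522) = -0.499216,   1 - phi_2^2 = 0.727516.
Replace gamma(1) by A gamma(0) + B and collect gamma(0):
  gamma(0) [0.727516 - (-0.499216)(-0.686192)] = c_0 = 4
  gamma(0) * 0.384958 = 4
  gamma(0) = 4 / 0.384958 = 10.390751.
  gamma(1) = A gamma(0) = (-0.686192)(10.390751) = -7.130055.
Therefore gamma(1) = -7.1301 (to 4 decimal places).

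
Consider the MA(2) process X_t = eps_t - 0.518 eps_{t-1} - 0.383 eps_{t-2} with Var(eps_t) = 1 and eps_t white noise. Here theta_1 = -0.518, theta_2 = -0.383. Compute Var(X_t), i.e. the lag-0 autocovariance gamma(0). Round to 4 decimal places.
\gamma(0) = 1.4150

For an MA(q) process X_t = eps_t + sum_i theta_i eps_{t-i} with
Var(eps_t) = sigma^2, the variance is
  gamma(0) = sigma^2 * (1 + sum_i theta_i^2).
  sum_i theta_i^2 = (-0.518)^2 + (-0.383)^2 = 0.268324 + 0.146689 = 0.415013.
  gamma(0) = 1 * (1 + 0.415013) = 1 * 1.415013 = 1.415013, which rounds to 1.4150.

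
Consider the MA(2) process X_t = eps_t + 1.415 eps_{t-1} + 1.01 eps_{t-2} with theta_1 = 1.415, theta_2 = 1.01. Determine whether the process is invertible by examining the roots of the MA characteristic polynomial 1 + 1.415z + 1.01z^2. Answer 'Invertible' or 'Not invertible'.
\text{Not invertible}

The MA(q) characteristic polynomial is P(z) = 1 + 1.415z + 1.01z^2.
Invertibility requires all roots to lie outside the unit circle, i.e. |z| > 1 for every root.
Set 1 + (1.415) z + (1.01) z^2 = 0, i.e. a z^2 + b z + c = 0 with a = 1.01, b = 1.415, c = 1.
Discriminant D = b^2 - 4ac = (1.415)^2 - 4*(1.01)*1 = 2.002225 - (4.04) = -2.037775.
D < 0, so the roots are the complex-conjugate pair z = (-b +/- i sqrt(-D)) / (2a) = -0.7005 +/- 0.7067i.
For a conjugate pair |z|^2 = z * conj(z) = (product of roots) = c/a = 1/(1.01) = 0.990099, so |z| = sqrt(0.990099) = 0.995 for both roots.
Moduli of all roots: 0.9950, 0.9950.
All moduli strictly greater than 1? No.
Verdict: Not invertible.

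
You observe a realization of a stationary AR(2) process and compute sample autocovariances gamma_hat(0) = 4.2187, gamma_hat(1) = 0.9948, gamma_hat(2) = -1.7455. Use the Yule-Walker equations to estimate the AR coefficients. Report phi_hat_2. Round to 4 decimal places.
\hat\phi_{2} = -0.4970

The Yule-Walker equations for an AR(p) process read, in matrix form,
  Gamma_p phi = r_p,   with   (Gamma_p)_{ij} = gamma(|i - j|),
                       (r_p)_i = gamma(i),   i,j = 1..p.
Substitute the sample gammas (Toeplitz matrix and right-hand side of size 2):
  Gamma_p = [[4.2187, 0.9948], [0.9948, 4.2187]]
  r_p     = [0.9948, -1.7455]
Written out:
  4.2187 phi_1 + 0.9948 phi_2 = 0.9948
  0.9948 phi_1 + 4.2187 phi_2 = -1.7455
Solve by Cramer's rule:
  det = gamma(0)^2 - gamma(1)^2 = (4.2187)^2 - (0.9948)^2 = 17.79742969 - 0.98962704 = 16.80780265
  phi_hat_1 = [gamma(1) gamma(0) - gamma(1) gamma(2)] / det = [(0.9948)(4.2187) - (0.9948)(-1.7455)] / 16.80780265 = 5.93318616 / 16.80780265 = 0.353
  phi_hat_2 = [gamma(0) gamma(2) - gamma(1)^2] / det = [(4.2187)(-1.7455) - (0.9948)^2] / 16.80780265 = -8.35336789 / 16.80780265 = -0.497
So phi_hat = [0.3530, -0.4970].
Therefore phi_hat_2 = -0.4970.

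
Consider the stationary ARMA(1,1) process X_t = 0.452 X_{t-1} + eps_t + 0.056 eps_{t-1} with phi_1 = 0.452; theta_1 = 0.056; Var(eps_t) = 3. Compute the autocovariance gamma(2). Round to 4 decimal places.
\gamma(2) = 0.8876

Multiply the model equation by X_{t-k} and take expectations. With theta_0 = psi_0 = 1 and psi_j the MA(infinity) weights, this gives
  gamma(k) - sum_i phi_i gamma(k-i) = c_k,
  c_k = sigma^2 * sum_{j=k..q} theta_j psi_{j-k}   (c_k = 0 for k > q),
using gamma(-m) = gamma(m).
psi-weights needed (psi_j = theta_j + sum_i phi_i psi_{j-i}):
  psi_1 = theta_1 + phi_1 = 0.056 + (0.452) = 0.508
Right-hand sides:
  c_0 = sigma^2 (1 + theta_1 psi_1) = 3 * (1 + (0.056)(0.508)) = 3 * 1.028448 = 3.085344
  c_1 = sigma^2 theta_1 = 3 * (0.056) = 0.168
  c_2 = 0
Equations for k = 0 and k = 1 (AR order 1):
  gamma(0) = phi_1 gamma(1) + c_0
  gamma(1) = phi_1 gamma(0) + c_1
Substituting the second into the first: gamma(0) (1 - phi_1^2) = c_0 + phi_1 c_1, so
  gamma(0) = (c_0 + phi_1 c_1) / (1 - phi_1^2) = (3.085344 + (0.452)(0.168)) / (1 - (0.452)^2) = 3.16128 / 0.795696 = 3.972975.
  gamma(1) = phi_1 gamma(0) + c_1 = (0.452)(3.972975) + (0.168) = 1.963785.
For k = 2 (> q): gamma(2) = phi_1 gamma(1) = (0.452)(1.963785) = 0.887631.
Therefore gamma(2) = 0.8876 (to 4 decimal places).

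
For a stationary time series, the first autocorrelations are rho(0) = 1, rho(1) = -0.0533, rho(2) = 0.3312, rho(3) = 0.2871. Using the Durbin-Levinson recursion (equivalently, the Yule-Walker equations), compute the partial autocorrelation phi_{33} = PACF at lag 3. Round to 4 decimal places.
\phi_{33} = 0.3560

The PACF at lag k is phi_{kk}, the last component of the solution
to the Yule-Walker system G_k phi = r_k where
  (G_k)_{ij} = rho(|i - j|), (r_k)_i = rho(i), i,j = 1..k.
Equivalently, Durbin-Levinson gives phi_{kk} iteratively:
  phi_{11} = rho(1)
  phi_{kk} = [rho(k) - sum_{j=1..k-1} phi_{k-1,j} rho(k-j)]
            / [1 - sum_{j=1..k-1} phi_{k-1,j} rho(j)],
  phi_{k,j} = phi_{k-1,j} - phi_{kk} phi_{k-1,k-j},  j = 1..k-1.
Step k = 1:
  phi_11 = rho(1) = -0.0533.
Step k = 2:
  phi_22 = [rho(2) - phi_11 rho(1)] / [1 - phi_11 rho(1)] = [0.3312 - (-0.0533)(-0.0533)] / [1 - (-0.0533)(-0.0533)]
         = 0.32835911 / 0.99715911 = 0.329295.
  Update: phi_21 = phi_11 - phi_22 phi_11 = -0.0533 - (0.329295)(-0.0533) = -0.035749.
Step k = 3:
  phi_33 = [rho(3) - phi_21 rho(2) - phi_22 rho(1)] / [1 - phi_21 rho(1) - phi_22 rho(2)]
    numerator   = 0.2871 - (-0.035749)(0.3312) - (0.329295)(-0.0533) = 0.31649134
    denominator = 1 - (-0.035749)(-0.0533) - (0.329295)(0.3312) = 0.88903223
  phi_33 = 0.31649134 / 0.88903223 = 0.356.
Therefore phi_{33} = 0.3560.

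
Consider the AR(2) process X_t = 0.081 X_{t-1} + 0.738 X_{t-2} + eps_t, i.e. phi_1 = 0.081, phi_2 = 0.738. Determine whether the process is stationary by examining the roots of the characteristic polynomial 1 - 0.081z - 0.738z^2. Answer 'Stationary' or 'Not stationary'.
\text{Stationary}

The AR(p) characteristic polynomial is P(z) = 1 - 0.081z - 0.738z^2.
Stationarity requires all roots to lie outside the unit circle, i.e. |z| > 1 for every root.
Set 1 + (-0.081) z + (-0.738) z^2 = 0, i.e. a z^2 + b z + c = 0 with a = -0.738, b = -0.081, c = 1.
Discriminant D = b^2 - 4ac = (-0.081)^2 - 4*(-0.738)*1 = 0.006561 - (-2.952) = 2.958561.
D >= 0, so the roots are real: z = (-b +/- sqrt(D)) / (2a) = (0.081 +/- 1.720047) / (-1.476).
  z_1 = (0.081 + 1.720047) / (-1.476) = -1.2202,   |z_1| = 1.2202.
  z_2 = (0.081 - 1.720047) / (-1.476) = 1.1105,   |z_2| = 1.1105.
Moduli of all roots: 1.2202, 1.1105.
All moduli strictly greater than 1? Yes.
Verdict: Stationary.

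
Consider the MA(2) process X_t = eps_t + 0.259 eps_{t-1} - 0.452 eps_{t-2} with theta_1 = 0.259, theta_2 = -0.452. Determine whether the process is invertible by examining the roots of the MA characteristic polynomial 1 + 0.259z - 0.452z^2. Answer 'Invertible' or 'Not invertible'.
\text{Invertible}

The MA(q) characteristic polynomial is P(z) = 1 + 0.259z - 0.452z^2.
Invertibility requires all roots to lie outside the unit circle, i.e. |z| > 1 for every root.
Set 1 + (0.259) z + (-0.452) z^2 = 0, i.e. a z^2 + b z + c = 0 with a = -0.452, b = 0.259, c = 1.
Discriminant D = b^2 - 4ac = (0.259)^2 - 4*(-0.452)*1 = 0.067081 - (-1.808) = 1.875081.
D >= 0, so the roots are real: z = (-b +/- sqrt(D)) / (2a) = (-0.259 +/- 1.369336) / (-0.904).
  z_1 = (-0.259 + 1.369336) / (-0.904) = -1.2282,   |z_1| = 1.2282.
  z_2 = (-0.259 - 1.369336) / (-0.904) = 1.8013,   |z_2| = 1.8013.
Moduli of all roots: 1.2282, 1.8013.
All moduli strictly greater than 1? Yes.
Verdict: Invertible.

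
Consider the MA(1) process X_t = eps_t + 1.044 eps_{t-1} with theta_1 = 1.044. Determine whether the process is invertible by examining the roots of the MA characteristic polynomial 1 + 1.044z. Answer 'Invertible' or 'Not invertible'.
\text{Not invertible}

The MA(q) characteristic polynomial is P(z) = 1 + 1.044z.
Invertibility requires all roots to lie outside the unit circle, i.e. |z| > 1 for every root.
This is linear in z: 1 + (1.044) z = 0  =>  z = -1/(1.044) = -0.957854,  |z| = 0.957854.
Moduli of all roots: 0.9579.
All moduli strictly greater than 1? No.
Verdict: Not invertible.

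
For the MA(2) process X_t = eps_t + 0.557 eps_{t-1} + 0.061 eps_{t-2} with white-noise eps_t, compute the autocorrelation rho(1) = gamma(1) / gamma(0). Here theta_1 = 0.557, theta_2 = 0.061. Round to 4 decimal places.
\rho(1) = 0.4498

For an MA(q) process with theta_0 = 1, the autocovariance is
  gamma(k) = sigma^2 * sum_{i=0..q-k} theta_i * theta_{i+k},
and rho(k) = gamma(k) / gamma(0). Sigma^2 cancels.
  numerator   = (1)*(0.557) + (0.557)*(0.061) = 0.590977.
  denominator = (1)^2 + (0.557)^2 + (0.061)^2 = 1.31397.
  rho(1) = 0.590977 / 1.31397 = 0.4498.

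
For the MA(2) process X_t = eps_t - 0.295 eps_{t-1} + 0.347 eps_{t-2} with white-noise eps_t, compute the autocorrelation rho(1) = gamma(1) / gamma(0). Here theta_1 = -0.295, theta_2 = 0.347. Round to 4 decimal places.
\rho(1) = -0.3291

For an MA(q) process with theta_0 = 1, the autocovariance is
  gamma(k) = sigma^2 * sum_{i=0..q-k} theta_i * theta_{i+k},
and rho(k) = gamma(k) / gamma(0). Sigma^2 cancels.
  numerator   = (1)*(-0.295) + (-0.295)*(0.347) = -0.397365.
  denominator = (1)^2 + (-0.295)^2 + (0.347)^2 = 1.207434.
  rho(1) = -0.397365 / 1.207434 = -0.3291.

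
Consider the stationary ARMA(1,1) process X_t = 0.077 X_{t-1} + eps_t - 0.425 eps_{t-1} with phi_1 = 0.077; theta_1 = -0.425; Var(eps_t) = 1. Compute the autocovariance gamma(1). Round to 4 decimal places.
\gamma(1) = -0.3386

Multiply the model equation by X_{t-k} and take expectations. With theta_0 = psi_0 = 1 and psi_j the MA(infinity) weights, this gives
  gamma(k) - sum_i phi_i gamma(k-i) = c_k,
  c_k = sigma^2 * sum_{j=k..q} theta_j psi_{j-k}   (c_k = 0 for k > q),
using gamma(-m) = gamma(m).
psi-weights needed (psi_j = theta_j + sum_i phi_i psi_{j-i}):
  psi_1 = theta_1 + phi_1 = -0.425 + (0.077) = -0.348
Right-hand sides:
  c_0 = sigma^2 (1 + theta_1 psi_1) = 1 * (1 + (-0.425)(-0.348)) = 1 * 1.1479 = 1.1479
  c_1 = sigma^2 theta_1 = 1 * (-0.425) = -0.425
  c_2 = 0
Equations for k = 0 and k = 1 (AR order 1):
  gamma(0) = phi_1 gamma(1) + c_0
  gamma(1) = phi_1 gamma(0) + c_1
Substituting the second into the first: gamma(0) (1 - phi_1^2) = c_0 + phi_1 c_1, so
  gamma(0) = (c_0 + phi_1 c_1) / (1 - phi_1^2) = (1.1479 + (0.077)(-0.425)) / (1 - (0.077)^2) = 1.115175 / 0.994071 = 1.121826.
  gamma(1) = phi_1 gamma(0) + c_1 = (0.077)(1.121826) + (-0.425) = -0.338619.
Therefore gamma(1) = -0.3386 (to 4 decimal places).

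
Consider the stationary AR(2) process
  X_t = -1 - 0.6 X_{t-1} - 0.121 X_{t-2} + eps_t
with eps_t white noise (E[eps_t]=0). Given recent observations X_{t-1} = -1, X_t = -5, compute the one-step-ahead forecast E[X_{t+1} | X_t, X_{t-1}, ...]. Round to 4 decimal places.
E[X_{t+1} \mid \mathcal F_t] = 2.1210

For an AR(p) model X_t = c + sum_i phi_i X_{t-i} + eps_t, the
one-step-ahead conditional mean is
  E[X_{t+1} | X_t, ...] = c + sum_i phi_i X_{t+1-i}.
Substitute known values:
  E[X_{t+1} | ...] = -1 + (-0.6) * (-5) + (-0.121) * (-1)
                   = 2.1210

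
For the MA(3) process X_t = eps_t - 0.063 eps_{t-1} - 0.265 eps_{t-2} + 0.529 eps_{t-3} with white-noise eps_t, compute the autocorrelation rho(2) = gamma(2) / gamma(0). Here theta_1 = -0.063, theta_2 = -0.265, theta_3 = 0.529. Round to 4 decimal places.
\rho(2) = -0.2203

For an MA(q) process with theta_0 = 1, the autocovariance is
  gamma(k) = sigma^2 * sum_{i=0..q-k} theta_i * theta_{i+k},
and rho(k) = gamma(k) / gamma(0). Sigma^2 cancels.
  numerator   = (1)*(-0.265) + (-0.063)*(0.529) = -0.298327.
  denominator = (1)^2 + (-0.063)^2 + (-0.265)^2 + (0.529)^2 = 1.354035.
  rho(2) = -0.298327 / 1.354035 = -0.2203.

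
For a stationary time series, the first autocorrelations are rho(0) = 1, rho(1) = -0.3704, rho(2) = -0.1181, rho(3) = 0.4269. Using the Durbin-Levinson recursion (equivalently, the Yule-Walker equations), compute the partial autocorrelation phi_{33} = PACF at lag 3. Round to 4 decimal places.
\phi_{33} = 0.3310

The PACF at lag k is phi_{kk}, the last component of the solution
to the Yule-Walker system G_k phi = r_k where
  (G_k)_{ij} = rho(|i - j|), (r_k)_i = rho(i), i,j = 1..k.
Equivalently, Durbin-Levinson gives phi_{kk} iteratively:
  phi_{11} = rho(1)
  phi_{kk} = [rho(k) - sum_{j=1..k-1} phi_{k-1,j} rho(k-j)]
            / [1 - sum_{j=1..k-1} phi_{k-1,j} rho(j)],
  phi_{k,j} = phi_{k-1,j} - phi_{kk} phi_{k-1,k-j},  j = 1..k-1.
Step k = 1:
  phi_11 = rho(1) = -0.3704.
Step k = 2:
  phi_22 = [rho(2) - phi_11 rho(1)] / [1 - phi_11 rho(1)] = [-0.1181 - (-0.3704)(-0.3704)] / [1 - (-0.3704)(-0.3704)]
         = -0.25529616 / 0.86280384 = -0.295891.
  Update: phi_21 = phi_11 - phi_22 phi_11 = -0.3704 - (-0.295891)(-0.3704) = -0.479998.
Step k = 3:
  phi_33 = [rho(3) - phi_21 rho(2) - phi_22 rho(1)] / [1 - phi_21 rho(1) - phi_22 rho(2)]
    numerator   = 0.4269 - (-0.479998)(-0.1181) - (-0.295891)(-0.3704) = 0.26061408
    denominator = 1 - (-0.479998)(-0.3704) - (-0.295891)(-0.1181) = 0.78726392
  phi_33 = 0.26061408 / 0.78726392 = 0.331.
Therefore phi_{33} = 0.3310.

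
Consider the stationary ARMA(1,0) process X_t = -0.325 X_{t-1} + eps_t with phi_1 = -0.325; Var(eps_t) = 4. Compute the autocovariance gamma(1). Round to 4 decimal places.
\gamma(1) = -1.4535

Multiply the model equation by X_{t-k} and take expectations. With theta_0 = psi_0 = 1 and psi_j the MA(infinity) weights, this gives
  gamma(k) - sum_i phi_i gamma(k-i) = c_k,
  c_k = sigma^2 * sum_{j=k..q} theta_j psi_{j-k}   (c_k = 0 for k > q),
using gamma(-m) = gamma(m).
Pure AR (q = 0): c_0 = sigma^2 = 4, c_k = 0 for k >= 1.
Equations for k = 0 and k = 1 (AR order 1):
  gamma(0) = phi_1 gamma(1) + c_0
  gamma(1) = phi_1 gamma(0) + c_1
Substituting the second into the first: gamma(0) (1 - phi_1^2) = c_0 + phi_1 c_1, so
  gamma(0) = c_0 / (1 - phi_1^2) = 4 / (1 - (-0.325)^2) = 4 / 0.894375 = 4.472397.
  gamma(1) = phi_1 gamma(0) = (-0.325)(4.472397) = -1.453529.
Therefore gamma(1) = -1.4535 (to 4 decimal places).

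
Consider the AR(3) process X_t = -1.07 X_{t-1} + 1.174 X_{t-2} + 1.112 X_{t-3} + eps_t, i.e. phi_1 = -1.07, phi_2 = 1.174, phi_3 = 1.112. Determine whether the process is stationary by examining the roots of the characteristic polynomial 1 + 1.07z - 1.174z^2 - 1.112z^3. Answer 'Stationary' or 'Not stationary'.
\text{Not stationary}

The AR(p) characteristic polynomial is P(z) = 1 + 1.07z - 1.174z^2 - 1.112z^3.
Stationarity requires all roots to lie outside the unit circle, i.e. |z| > 1 for every root.
Degree 3: look for a simple real root z0 first, then factor out (1 - z/z0) and solve the remaining quadratic.
Testing z0 = -1.25: P(-1.25) = 1 + (1.07)(-1.25) + (-1.174)(-1.25)^2 + (-1.112)(-1.25)^3
  = 1 + (-1.3375) + (-1.834375) + (2.171875) = 0.  So z_0 = -1.25 is a root, |z_0| = 1.25.
Divide out the factor (1 + 0.8 z) = (1 - z/z0) (since 1/z0 = -0.8):
  P(z) = (1 + 0.8 z)(1 + (0.27) z + (-1.39) z^2)
  [check: z-coef 0.27 - (-0.8) = 1.07; z^2-coef -1.39 - (-0.8)(0.27) = -1.174; z^3-coef -(-0.8)(-1.39) = -1.112.]
Remaining roots from the quadratic factor 1 + (0.27) z + (-1.39) z^2:
  Set 1 + (0.27) z + (-1.39) z^2 = 0, i.e. a z^2 + b z + c = 0 with a = -1.39, b = 0.27, c = 1.
  Discriminant D = b^2 - 4ac = (0.27)^2 - 4*(-1.39)*1 = 0.0729 - (-5.56) = 5.6329.
  D >= 0, so the roots are real: z = (-b +/- sqrt(D)) / (2a) = (-0.27 +/- 2.373373) / (-2.78).
    z_1 = (-0.27 + 2.373373) / (-2.78) = -0.7566,   |z_1| = 0.7566.
    z_2 = (-0.27 - 2.373373) / (-2.78) = 0.9509,   |z_2| = 0.9509.
Moduli of all roots: 1.2500, 0.7566, 0.9509.
All moduli strictly greater than 1? No.
Verdict: Not stationary.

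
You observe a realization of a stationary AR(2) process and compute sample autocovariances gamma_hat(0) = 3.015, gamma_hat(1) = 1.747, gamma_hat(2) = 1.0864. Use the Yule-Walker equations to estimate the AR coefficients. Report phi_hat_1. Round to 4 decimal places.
\hat\phi_{1} = 0.5580

The Yule-Walker equations for an AR(p) process read, in matrix form,
  Gamma_p phi = r_p,   with   (Gamma_p)_{ij} = gamma(|i - j|),
                       (r_p)_i = gamma(i),   i,j = 1..p.
Substitute the sample gammas (Toeplitz matrix and right-hand side of size 2):
  Gamma_p = [[3.015, 1.747], [1.747, 3.015]]
  r_p     = [1.747, 1.0864]
Written out:
  3.015 phi_1 + 1.747 phi_2 = 1.747
  1.747 phi_1 + 3.015 phi_2 = 1.0864
Solve by Cramer's rule:
  det = gamma(0)^2 - gamma(1)^2 = (3.015)^2 - (1.747)^2 = 9.090225 - 3.052009 = 6.038216
  phi_hat_1 = [gamma(1) gamma(0) - gamma(1) gamma(2)] / det = [(1.747)(3.015) - (1.747)(1.0864)] / 6.038216 = 3.3692642 / 6.038216 = 0.558
  phi_hat_2 = [gamma(0) gamma(2) - gamma(1)^2] / det = [(3.015)(1.0864) - (1.747)^2] / 6.038216 = 0.223487 / 6.038216 = 0.037
So phi_hat = [0.5580, 0.0370].
Therefore phi_hat_1 = 0.5580.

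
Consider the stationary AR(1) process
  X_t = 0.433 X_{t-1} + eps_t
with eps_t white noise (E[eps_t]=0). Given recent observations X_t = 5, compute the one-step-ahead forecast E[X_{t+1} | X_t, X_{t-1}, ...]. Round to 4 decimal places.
E[X_{t+1} \mid \mathcal F_t] = 2.1650

For an AR(p) model X_t = c + sum_i phi_i X_{t-i} + eps_t, the
one-step-ahead conditional mean is
  E[X_{t+1} | X_t, ...] = c + sum_i phi_i X_{t+1-i}.
Substitute known values:
  E[X_{t+1} | ...] = (0.433) * (5)
                   = 2.1650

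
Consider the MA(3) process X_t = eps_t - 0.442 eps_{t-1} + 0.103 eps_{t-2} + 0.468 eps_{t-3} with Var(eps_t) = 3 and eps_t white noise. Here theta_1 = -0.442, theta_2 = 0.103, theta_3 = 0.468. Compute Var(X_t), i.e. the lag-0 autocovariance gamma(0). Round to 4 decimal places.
\gamma(0) = 4.2750

For an MA(q) process X_t = eps_t + sum_i theta_i eps_{t-i} with
Var(eps_t) = sigma^2, the variance is
  gamma(0) = sigma^2 * (1 + sum_i theta_i^2).
  sum_i theta_i^2 = (-0.442)^2 + (0.103)^2 + (0.468)^2 = 0.195364 + 0.010609 + 0.219024 = 0.424997.
  gamma(0) = 3 * (1 + 0.424997) = 3 * 1.424997 = 4.274991, which rounds to 4.2750.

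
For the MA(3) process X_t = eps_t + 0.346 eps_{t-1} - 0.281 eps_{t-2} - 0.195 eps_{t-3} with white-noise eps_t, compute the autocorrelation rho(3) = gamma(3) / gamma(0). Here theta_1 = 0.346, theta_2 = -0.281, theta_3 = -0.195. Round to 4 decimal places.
\rho(3) = -0.1577

For an MA(q) process with theta_0 = 1, the autocovariance is
  gamma(k) = sigma^2 * sum_{i=0..q-k} theta_i * theta_{i+k},
and rho(k) = gamma(k) / gamma(0). Sigma^2 cancels.
  numerator   = (1)*(-0.195) = -0.195.
  denominator = (1)^2 + (0.346)^2 + (-0.281)^2 + (-0.195)^2 = 1.236702.
  rho(3) = -0.195 / 1.236702 = -0.1577.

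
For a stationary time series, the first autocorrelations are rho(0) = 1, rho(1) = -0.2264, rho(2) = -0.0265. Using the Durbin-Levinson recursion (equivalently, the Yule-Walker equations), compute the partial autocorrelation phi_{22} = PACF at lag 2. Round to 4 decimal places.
\phi_{22} = -0.0820

The PACF at lag k is phi_{kk}, the last component of the solution
to the Yule-Walker system G_k phi = r_k where
  (G_k)_{ij} = rho(|i - j|), (r_k)_i = rho(i), i,j = 1..k.
Equivalently, Durbin-Levinson gives phi_{kk} iteratively:
  phi_{11} = rho(1)
  phi_{kk} = [rho(k) - sum_{j=1..k-1} phi_{k-1,j} rho(k-j)]
            / [1 - sum_{j=1..k-1} phi_{k-1,j} rho(j)],
  phi_{k,j} = phi_{k-1,j} - phi_{kk} phi_{k-1,k-j},  j = 1..k-1.
Step k = 1:
  phi_11 = rho(1) = -0.2264.
Step k = 2:
  phi_22 = [rho(2) - phi_11 rho(1)] / [1 - phi_11 rho(1)] = [-0.0265 - (-0.2264)(-0.2264)] / [1 - (-0.2264)(-0.2264)]
         = -0.07775696 / 0.94874304 = -0.082.
Therefore phi_{22} = -0.0820.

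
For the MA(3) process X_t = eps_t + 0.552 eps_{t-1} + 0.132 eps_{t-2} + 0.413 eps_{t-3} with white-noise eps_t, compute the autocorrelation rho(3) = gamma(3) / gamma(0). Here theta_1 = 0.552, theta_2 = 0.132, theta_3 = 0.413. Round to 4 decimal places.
\rho(3) = 0.2767

For an MA(q) process with theta_0 = 1, the autocovariance is
  gamma(k) = sigma^2 * sum_{i=0..q-k} theta_i * theta_{i+k},
and rho(k) = gamma(k) / gamma(0). Sigma^2 cancels.
  numerator   = (1)*(0.413) = 0.413.
  denominator = (1)^2 + (0.552)^2 + (0.132)^2 + (0.413)^2 = 1.492697.
  rho(3) = 0.413 / 1.492697 = 0.2767.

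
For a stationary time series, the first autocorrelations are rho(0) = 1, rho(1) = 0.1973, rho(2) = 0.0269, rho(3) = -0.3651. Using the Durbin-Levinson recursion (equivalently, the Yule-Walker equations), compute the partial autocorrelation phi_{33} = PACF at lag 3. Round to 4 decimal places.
\phi_{33} = -0.3830

The PACF at lag k is phi_{kk}, the last component of the solution
to the Yule-Walker system G_k phi = r_k where
  (G_k)_{ij} = rho(|i - j|), (r_k)_i = rho(i), i,j = 1..k.
Equivalently, Durbin-Levinson gives phi_{kk} iteratively:
  phi_{11} = rho(1)
  phi_{kk} = [rho(k) - sum_{j=1..k-1} phi_{k-1,j} rho(k-j)]
            / [1 - sum_{j=1..k-1} phi_{k-1,j} rho(j)],
  phi_{k,j} = phi_{k-1,j} - phi_{kk} phi_{k-1,k-j},  j = 1..k-1.
Step k = 1:
  phi_11 = rho(1) = 0.1973.
Step k = 2:
  phi_22 = [rho(2) - phi_11 rho(1)] / [1 - phi_11 rho(1)] = [0.0269 - (0.1973)(0.1973)] / [1 - (0.1973)(0.1973)]
         = -0.01202729 / 0.96107271 = -0.012514.
  Update: phi_21 = phi_11 - phi_22 phi_11 = 0.1973 - (-0.012514)(0.1973) = 0.199769.
Step k = 3:
  phi_33 = [rho(3) - phi_21 rho(2) - phi_22 rho(1)] / [1 - phi_21 rho(1) - phi_22 rho(2)]
    numerator   = -0.3651 - (0.199769)(0.0269) - (-0.012514)(0.1973) = -0.36800469
    denominator = 1 - (0.199769)(0.1973) - (-0.012514)(0.0269) = 0.9609222
  phi_33 = -0.36800469 / 0.9609222 = -0.383.
Therefore phi_{33} = -0.3830.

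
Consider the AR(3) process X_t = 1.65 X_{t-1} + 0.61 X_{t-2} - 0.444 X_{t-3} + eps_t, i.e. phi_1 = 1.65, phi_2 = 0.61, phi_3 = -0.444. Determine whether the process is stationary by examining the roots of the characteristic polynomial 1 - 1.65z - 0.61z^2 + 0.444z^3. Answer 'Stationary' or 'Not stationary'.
\text{Not stationary}

The AR(p) characteristic polynomial is P(z) = 1 - 1.65z - 0.61z^2 + 0.444z^3.
Stationarity requires all roots to lie outside the unit circle, i.e. |z| > 1 for every root.
Degree 3: look for a simple real root z0 first, then factor out (1 - z/z0) and solve the remaining quadratic.
Testing z0 = 2.5: P(2.5) = 1 + (-1.65)(2.5) + (-0.61)(2.5)^2 + (0.444)(2.5)^3
  = 1 + (-4.125) + (-3.8125) + (6.9375) = 0.  So z_0 = 2.5 is a root, |z_0| = 2.5.
Divide out the factor (1 - 0.4 z) = (1 - z/z0) (since 1/z0 = 0.4):
  P(z) = (1 - 0.4 z)(1 + (-1.25) z + (-1.11) z^2)
  [check: z-coef -1.25 - (0.4) = -1.65; z^2-coef -1.11 - (0.4)(-1.25) = -0.61; z^3-coef -(0.4)(-1.11) = 0.444.]
Remaining roots from the quadratic factor 1 + (-1.25) z + (-1.11) z^2:
  Set 1 + (-1.25) z + (-1.11) z^2 = 0, i.e. a z^2 + b z + c = 0 with a = -1.11, b = -1.25, c = 1.
  Discriminant D = b^2 - 4ac = (-1.25)^2 - 4*(-1.11)*1 = 1.5625 - (-4.44) = 6.0025.
  D >= 0, so the roots are real: z = (-b +/- sqrt(D)) / (2a) = (1.25 +/- 2.45) / (-2.22).
    z_1 = (1.25 + 2.45) / (-2.22) = -1.6667,   |z_1| = 1.6667.
    z_2 = (1.25 - 2.45) / (-2.22) = 0.5405,   |z_2| = 0.5405.
Moduli of all roots: 2.5000, 1.6667, 0.5405.
All moduli strictly greater than 1? No.
Verdict: Not stationary.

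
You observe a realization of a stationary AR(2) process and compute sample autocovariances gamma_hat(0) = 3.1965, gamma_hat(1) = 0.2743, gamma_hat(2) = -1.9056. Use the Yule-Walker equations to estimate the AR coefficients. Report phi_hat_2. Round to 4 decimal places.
\hat\phi_{2} = -0.6080

The Yule-Walker equations for an AR(p) process read, in matrix form,
  Gamma_p phi = r_p,   with   (Gamma_p)_{ij} = gamma(|i - j|),
                       (r_p)_i = gamma(i),   i,j = 1..p.
Substitute the sample gammas (Toeplitz matrix and right-hand side of size 2):
  Gamma_p = [[3.1965, 0.2743], [0.2743, 3.1965]]
  r_p     = [0.2743, -1.9056]
Written out:
  3.1965 phi_1 + 0.2743 phi_2 = 0.2743
  0.2743 phi_1 + 3.1965 phi_2 = -1.9056
Solve by Cramer's rule:
  det = gamma(0)^2 - gamma(1)^2 = (3.1965)^2 - (0.2743)^2 = 10.21761225 - 0.07524049 = 10.14237176
  phi_hat_1 = [gamma(1) gamma(0) - gamma(1) gamma(2)] / det = [(0.2743)(3.1965) - (0.2743)(-1.9056)] / 10.14237176 = 1.39950603 / 10.14237176 = 0.138
  phi_hat_2 = [gamma(0) gamma(2) - gamma(1)^2] / det = [(3.1965)(-1.9056) - (0.2743)^2] / 10.14237176 = -6.16649089 / 10.14237176 = -0.608
So phi_hat = [0.1380, -0.6080].
Therefore phi_hat_2 = -0.6080.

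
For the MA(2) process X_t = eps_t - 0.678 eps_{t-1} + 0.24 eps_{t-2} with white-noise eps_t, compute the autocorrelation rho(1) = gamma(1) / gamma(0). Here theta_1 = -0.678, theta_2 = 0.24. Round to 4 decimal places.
\rho(1) = -0.5541

For an MA(q) process with theta_0 = 1, the autocovariance is
  gamma(k) = sigma^2 * sum_{i=0..q-k} theta_i * theta_{i+k},
and rho(k) = gamma(k) / gamma(0). Sigma^2 cancels.
  numerator   = (1)*(-0.678) + (-0.678)*(0.24) = -0.84072.
  denominator = (1)^2 + (-0.678)^2 + (0.24)^2 = 1.517284.
  rho(1) = -0.84072 / 1.517284 = -0.5541.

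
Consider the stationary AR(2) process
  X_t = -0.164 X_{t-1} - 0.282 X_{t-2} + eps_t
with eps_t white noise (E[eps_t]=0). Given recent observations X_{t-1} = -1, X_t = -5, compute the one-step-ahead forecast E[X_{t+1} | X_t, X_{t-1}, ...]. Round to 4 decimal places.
E[X_{t+1} \mid \mathcal F_t] = 1.1020

For an AR(p) model X_t = c + sum_i phi_i X_{t-i} + eps_t, the
one-step-ahead conditional mean is
  E[X_{t+1} | X_t, ...] = c + sum_i phi_i X_{t+1-i}.
Substitute known values:
  E[X_{t+1} | ...] = (-0.164) * (-5) + (-0.282) * (-1)
                   = 1.1020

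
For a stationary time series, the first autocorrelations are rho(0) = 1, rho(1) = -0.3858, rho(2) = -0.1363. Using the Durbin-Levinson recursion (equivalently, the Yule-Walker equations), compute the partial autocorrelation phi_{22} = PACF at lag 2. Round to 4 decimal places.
\phi_{22} = -0.3350

The PACF at lag k is phi_{kk}, the last component of the solution
to the Yule-Walker system G_k phi = r_k where
  (G_k)_{ij} = rho(|i - j|), (r_k)_i = rho(i), i,j = 1..k.
Equivalently, Durbin-Levinson gives phi_{kk} iteratively:
  phi_{11} = rho(1)
  phi_{kk} = [rho(k) - sum_{j=1..k-1} phi_{k-1,j} rho(k-j)]
            / [1 - sum_{j=1..k-1} phi_{k-1,j} rho(j)],
  phi_{k,j} = phi_{k-1,j} - phi_{kk} phi_{k-1,k-j},  j = 1..k-1.
Step k = 1:
  phi_11 = rho(1) = -0.3858.
Step k = 2:
  phi_22 = [rho(2) - phi_11 rho(1)] / [1 - phi_11 rho(1)] = [-0.1363 - (-0.3858)(-0.3858)] / [1 - (-0.3858)(-0.3858)]
         = -0.28514164 / 0.85115836 = -0.335.
Therefore phi_{22} = -0.3350.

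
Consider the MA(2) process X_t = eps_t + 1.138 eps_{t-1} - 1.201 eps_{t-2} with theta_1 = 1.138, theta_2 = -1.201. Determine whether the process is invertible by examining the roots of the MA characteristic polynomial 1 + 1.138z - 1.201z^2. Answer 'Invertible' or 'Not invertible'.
\text{Not invertible}

The MA(q) characteristic polynomial is P(z) = 1 + 1.138z - 1.201z^2.
Invertibility requires all roots to lie outside the unit circle, i.e. |z| > 1 for every root.
Set 1 + (1.138) z + (-1.201) z^2 = 0, i.e. a z^2 + b z + c = 0 with a = -1.201, b = 1.138, c = 1.
Discriminant D = b^2 - 4ac = (1.138)^2 - 4*(-1.201)*1 = 1.295044 - (-4.804) = 6.099044.
D >= 0, so the roots are real: z = (-b +/- sqrt(D)) / (2a) = (-1.138 +/- 2.469624) / (-2.402).
  z_1 = (-1.138 + 2.469624) / (-2.402) = -0.5544,   |z_1| = 0.5544.
  z_2 = (-1.138 - 2.469624) / (-2.402) = 1.5019,   |z_2| = 1.5019.
Moduli of all roots: 0.5544, 1.5019.
All moduli strictly greater than 1? No.
Verdict: Not invertible.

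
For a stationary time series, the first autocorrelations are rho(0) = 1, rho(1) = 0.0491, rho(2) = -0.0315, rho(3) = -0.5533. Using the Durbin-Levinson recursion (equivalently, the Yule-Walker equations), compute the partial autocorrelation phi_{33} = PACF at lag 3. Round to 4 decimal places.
\phi_{33} = -0.5520

The PACF at lag k is phi_{kk}, the last component of the solution
to the Yule-Walker system G_k phi = r_k where
  (G_k)_{ij} = rho(|i - j|), (r_k)_i = rho(i), i,j = 1..k.
Equivalently, Durbin-Levinson gives phi_{kk} iteratively:
  phi_{11} = rho(1)
  phi_{kk} = [rho(k) - sum_{j=1..k-1} phi_{k-1,j} rho(k-j)]
            / [1 - sum_{j=1..k-1} phi_{k-1,j} rho(j)],
  phi_{k,j} = phi_{k-1,j} - phi_{kk} phi_{k-1,k-j},  j = 1..k-1.
Step k = 1:
  phi_11 = rho(1) = 0.0491.
Step k = 2:
  phi_22 = [rho(2) - phi_11 rho(1)] / [1 - phi_11 rho(1)] = [-0.0315 - (0.0491)(0.0491)] / [1 - (0.0491)(0.0491)]
         = -0.03391081 / 0.99758919 = -0.033993.
  Update: phi_21 = phi_11 - phi_22 phi_11 = 0.0491 - (-0.033993)(0.0491) = 0.050769.
Step k = 3:
  phi_33 = [rho(3) - phi_21 rho(2) - phi_22 rho(1)] / [1 - phi_21 rho(1) - phi_22 rho(2)]
    numerator   = -0.5533 - (0.050769)(-0.0315) - (-0.033993)(0.0491) = -0.55003173
    denominator = 1 - (0.050769)(0.0491) - (-0.033993)(-0.0315) = 0.99643647
  phi_33 = -0.55003173 / 0.99643647 = -0.552.
Therefore phi_{33} = -0.5520.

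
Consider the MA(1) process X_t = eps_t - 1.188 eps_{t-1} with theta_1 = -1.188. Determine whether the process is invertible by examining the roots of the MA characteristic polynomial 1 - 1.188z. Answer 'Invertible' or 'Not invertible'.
\text{Not invertible}

The MA(q) characteristic polynomial is P(z) = 1 - 1.188z.
Invertibility requires all roots to lie outside the unit circle, i.e. |z| > 1 for every root.
This is linear in z: 1 + (-1.188) z = 0  =>  z = -1/(-1.188) = 0.841751,  |z| = 0.841751.
Moduli of all roots: 0.8418.
All moduli strictly greater than 1? No.
Verdict: Not invertible.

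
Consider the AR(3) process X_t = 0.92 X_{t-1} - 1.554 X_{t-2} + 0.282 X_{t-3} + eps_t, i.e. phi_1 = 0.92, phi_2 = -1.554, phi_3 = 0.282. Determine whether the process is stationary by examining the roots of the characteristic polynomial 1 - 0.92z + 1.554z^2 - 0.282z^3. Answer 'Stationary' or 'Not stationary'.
\text{Not stationary}

The AR(p) characteristic polynomial is P(z) = 1 - 0.92z + 1.554z^2 - 0.282z^3.
Stationarity requires all roots to lie outside the unit circle, i.e. |z| > 1 for every root.
Degree 3: look for a simple real root z0 first, then factor out (1 - z/z0) and solve the remaining quadratic.
Testing z0 = 5: P(5) = 1 + (-0.92)(5) + (1.554)(5)^2 + (-0.282)(5)^3
  = 1 + (-4.6) + (38.85) + (-35.25) = 0.  So z_0 = 5 is a root, |z_0| = 5.
Divide out the factor (1 - 0.2 z) = (1 - z/z0) (since 1/z0 = 0.2):
  P(z) = (1 - 0.2 z)(1 + (-0.72) z + (1.41) z^2)
  [check: z-coef -0.72 - (0.2) = -0.92; z^2-coef 1.41 - (0.2)(-0.72) = 1.554; z^3-coef -(0.2)(1.41) = -0.282.]
Remaining roots from the quadratic factor 1 + (-0.72) z + (1.41) z^2:
  Set 1 + (-0.72) z + (1.41) z^2 = 0, i.e. a z^2 + b z + c = 0 with a = 1.41, b = -0.72, c = 1.
  Discriminant D = b^2 - 4ac = (-0.72)^2 - 4*(1.41)*1 = 0.5184 - (5.64) = -5.1216.
  D < 0, so the roots are the complex-conjugate pair z = (-b +/- i sqrt(-D)) / (2a) = 0.2553 +/- 0.8025i.
  For a conjugate pair |z|^2 = z * conj(z) = (product of roots) = c/a = 1/(1.41) = 0.70922, so |z| = sqrt(0.70922) = 0.8422 for both roots.
Moduli of all roots: 5.0000, 0.8422, 0.8422.
All moduli strictly greater than 1? No.
Verdict: Not stationary.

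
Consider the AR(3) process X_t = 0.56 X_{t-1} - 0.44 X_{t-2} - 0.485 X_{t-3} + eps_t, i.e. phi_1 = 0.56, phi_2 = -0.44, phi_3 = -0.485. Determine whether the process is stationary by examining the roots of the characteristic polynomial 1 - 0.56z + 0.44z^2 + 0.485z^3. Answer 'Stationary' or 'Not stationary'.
\text{Stationary}

The AR(p) characteristic polynomial is P(z) = 1 - 0.56z + 0.44z^2 + 0.485z^3.
Stationarity requires all roots to lie outside the unit circle, i.e. |z| > 1 for every root.
Degree 3: look for a simple real root z0 first, then factor out (1 - z/z0) and solve the remaining quadratic.
Testing z0 = -2: P(-2) = 1 + (-0.56)(-2) + (0.44)(-2)^2 + (0.485)(-2)^3
  = 1 + (1.12) + (1.76) + (-3.88) = 0.  So z_0 = -2 is a root, |z_0| = 2.
Divide out the factor (1 + 0.5 z) = (1 - z/z0) (since 1/z0 = -0.5):
  P(z) = (1 + 0.5 z)(1 + (-1.06) z + (0.97) z^2)
  [check: z-coef -1.06 - (-0.5) = -0.56; z^2-coef 0.97 - (-0.5)(-1.06) = 0.44; z^3-coef -(-0.5)(0.97) = 0.485.]
Remaining roots from the quadratic factor 1 + (-1.06) z + (0.97) z^2:
  Set 1 + (-1.06) z + (0.97) z^2 = 0, i.e. a z^2 + b z + c = 0 with a = 0.97, b = -1.06, c = 1.
  Discriminant D = b^2 - 4ac = (-1.06)^2 - 4*(0.97)*1 = 1.1236 - (3.88) = -2.7564.
  D < 0, so the roots are the complex-conjugate pair z = (-b +/- i sqrt(-D)) / (2a) = 0.5464 +/- 0.8558i.
  For a conjugate pair |z|^2 = z * conj(z) = (product of roots) = c/a = 1/(0.97) = 1.030928, so |z| = sqrt(1.030928) = 1.0153 for both roots.
Moduli of all roots: 2.0000, 1.0153, 1.0153.
All moduli strictly greater than 1? Yes.
Verdict: Stationary.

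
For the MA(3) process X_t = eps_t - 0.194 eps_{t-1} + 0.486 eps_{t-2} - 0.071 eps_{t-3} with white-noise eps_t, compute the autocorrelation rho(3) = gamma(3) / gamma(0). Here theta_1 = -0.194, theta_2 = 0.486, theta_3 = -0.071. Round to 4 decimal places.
\rho(3) = -0.0555

For an MA(q) process with theta_0 = 1, the autocovariance is
  gamma(k) = sigma^2 * sum_{i=0..q-k} theta_i * theta_{i+k},
and rho(k) = gamma(k) / gamma(0). Sigma^2 cancels.
  numerator   = (1)*(-0.071) = -0.071.
  denominator = (1)^2 + (-0.194)^2 + (0.486)^2 + (-0.071)^2 = 1.278873.
  rho(3) = -0.071 / 1.278873 = -0.0555.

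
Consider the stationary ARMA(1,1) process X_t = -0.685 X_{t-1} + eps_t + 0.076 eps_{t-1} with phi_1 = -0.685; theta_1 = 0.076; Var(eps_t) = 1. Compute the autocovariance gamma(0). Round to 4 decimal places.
\gamma(0) = 1.6988

Multiply the model equation by X_{t-k} and take expectations. With theta_0 = psi_0 = 1 and psi_j the MA(infinity) weights, this gives
  gamma(k) - sum_i phi_i gamma(k-i) = c_k,
  c_k = sigma^2 * sum_{j=k..q} theta_j psi_{j-k}   (c_k = 0 for k > q),
using gamma(-m) = gamma(m).
psi-weights needed (psi_j = theta_j + sum_i phi_i psi_{j-i}):
  psi_1 = theta_1 + phi_1 = 0.076 + (-0.685) = -0.609
Right-hand sides:
  c_0 = sigma^2 (1 + theta_1 psi_1) = 1 * (1 + (0.076)(-0.609)) = 1 * 0.953716 = 0.953716
  c_1 = sigma^2 theta_1 = 1 * (0.076) = 0.076
  c_2 = 0
Equations for k = 0 and k = 1 (AR order 1):
  gamma(0) = phi_1 gamma(1) + c_0
  gamma(1) = phi_1 gamma(0) + c_1
Substituting the second into the first: gamma(0) (1 - phi_1^2) = c_0 + phi_1 c_1, so
  gamma(0) = (c_0 + phi_1 c_1) / (1 - phi_1^2) = (0.953716 + (-0.685)(0.076)) / (1 - (-0.685)^2) = 0.901656 / 0.530775 = 1.698754.
Therefore gamma(0) = 1.6988 (to 4 decimal places).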